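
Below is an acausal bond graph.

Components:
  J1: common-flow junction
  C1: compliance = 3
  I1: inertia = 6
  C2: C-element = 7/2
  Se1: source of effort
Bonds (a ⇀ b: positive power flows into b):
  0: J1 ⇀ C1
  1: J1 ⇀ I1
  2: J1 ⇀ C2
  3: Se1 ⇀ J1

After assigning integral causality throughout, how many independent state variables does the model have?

b3 |J1  (Se1 (Se) sets effort on bond)
b0 |J1  (C1: C, integral causality)
b1 |I1  (I1: I, integral causality)
b2 |J1  (1-jn J1 has f-setter on 1)

3  (C1, C2, I1 all integral)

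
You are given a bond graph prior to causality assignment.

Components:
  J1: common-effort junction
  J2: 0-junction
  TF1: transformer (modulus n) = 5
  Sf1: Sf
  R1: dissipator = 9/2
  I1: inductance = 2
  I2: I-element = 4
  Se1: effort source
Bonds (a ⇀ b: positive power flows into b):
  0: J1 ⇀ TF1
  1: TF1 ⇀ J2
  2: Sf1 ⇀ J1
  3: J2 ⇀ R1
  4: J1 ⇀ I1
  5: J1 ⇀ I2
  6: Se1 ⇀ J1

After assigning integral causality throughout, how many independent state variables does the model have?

bond 2 →Sf1  (source Sf1 imposes f)
bond 6 →J1  (Se1 fixes effort; stroke away)
bond 0 →TF1  (J1 effort already set via bond 6)
bond 4 →I1  (J1: bond 6 brought effort, rest push out)
bond 5 →I2  (J1 effort already set via bond 6)
bond 1 →J2  (TF1: transformer flips bond 0)
bond 3 →R1  (J2: bond 1 brought effort, rest push out)

2  (I1, I2 all integral)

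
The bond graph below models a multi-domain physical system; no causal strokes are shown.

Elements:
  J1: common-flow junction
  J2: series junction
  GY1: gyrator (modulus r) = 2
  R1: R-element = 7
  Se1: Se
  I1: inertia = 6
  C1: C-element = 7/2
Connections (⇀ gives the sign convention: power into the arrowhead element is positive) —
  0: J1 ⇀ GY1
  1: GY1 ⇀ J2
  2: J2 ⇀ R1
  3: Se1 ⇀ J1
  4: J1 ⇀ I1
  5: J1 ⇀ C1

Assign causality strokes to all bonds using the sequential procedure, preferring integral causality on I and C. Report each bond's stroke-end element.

β3 stroke at J1  (source Se1 imposes e)
β4 stroke at I1  (prefer integral on I1)
β0 stroke at J1  (1-jn J1 has f-setter on 4)
β5 stroke at J1  (J1: bond 4 brought flow, rest push out)
β1 stroke at J2  (GY1 both-in/both-out from 0)
β2 stroke at R1  (closing 1-jn rule on J2)

b0 |J1
b1 |J2
b2 |R1
b3 |J1
b4 |I1
b5 |J1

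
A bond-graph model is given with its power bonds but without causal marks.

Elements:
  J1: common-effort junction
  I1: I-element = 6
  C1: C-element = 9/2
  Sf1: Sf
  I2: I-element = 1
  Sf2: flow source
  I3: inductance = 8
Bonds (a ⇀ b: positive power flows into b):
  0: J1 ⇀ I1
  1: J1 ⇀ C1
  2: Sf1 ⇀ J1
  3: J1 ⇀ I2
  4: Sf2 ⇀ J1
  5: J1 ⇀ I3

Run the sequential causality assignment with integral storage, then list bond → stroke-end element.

β0 stroke at I1
β1 stroke at J1
β2 stroke at Sf1
β3 stroke at I2
β4 stroke at Sf2
β5 stroke at I3

bond 2 stroke→Sf1  (Sf1: flow source, stroke at near end)
bond 4 stroke→Sf2  (source Sf2 imposes f)
bond 0 stroke→I1  (prefer integral on I1)
bond 1 stroke→J1  (prefer integral on C1)
bond 3 stroke→I2  (J1: bond 1 brought effort, rest push out)
bond 5 stroke→I3  (J1 effort already set via bond 1)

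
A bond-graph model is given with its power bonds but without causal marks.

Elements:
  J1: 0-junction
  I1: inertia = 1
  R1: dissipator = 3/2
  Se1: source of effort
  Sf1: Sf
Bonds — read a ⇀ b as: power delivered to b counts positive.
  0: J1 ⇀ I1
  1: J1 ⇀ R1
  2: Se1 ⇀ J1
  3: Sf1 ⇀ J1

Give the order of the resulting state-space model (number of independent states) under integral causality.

β2 stroke at J1  (Se1 (Se) sets effort on bond)
β3 stroke at Sf1  (Sf1 (Sf) sets flow on bond)
β0 stroke at I1  (common-e at J1 fixed by 2)
β1 stroke at R1  (0-jn J1 has e-setter on 2)

1  (I1 all integral)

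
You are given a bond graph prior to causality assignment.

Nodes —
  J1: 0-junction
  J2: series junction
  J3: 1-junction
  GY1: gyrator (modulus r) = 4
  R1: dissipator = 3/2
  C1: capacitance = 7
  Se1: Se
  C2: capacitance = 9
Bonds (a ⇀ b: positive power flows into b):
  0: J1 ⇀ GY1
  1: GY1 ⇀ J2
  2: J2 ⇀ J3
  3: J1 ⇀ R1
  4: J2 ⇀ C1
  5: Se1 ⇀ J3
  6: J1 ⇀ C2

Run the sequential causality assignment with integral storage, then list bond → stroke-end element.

β0 stroke at GY1
β1 stroke at GY1
β2 stroke at J2
β3 stroke at R1
β4 stroke at J2
β5 stroke at J3
β6 stroke at J1

β5 →J3  (Se1 fixes effort; stroke away)
β2 →J2  (closing 1-jn rule on J3)
β4 →J2  (prefer integral on C1)
β1 →GY1  (J2 needs exactly one f-in)
β0 →GY1  (GY1: gyrator matches bond 1)
β6 →J1  (prefer integral on C2)
β3 →R1  (common-e at J1 fixed by 6)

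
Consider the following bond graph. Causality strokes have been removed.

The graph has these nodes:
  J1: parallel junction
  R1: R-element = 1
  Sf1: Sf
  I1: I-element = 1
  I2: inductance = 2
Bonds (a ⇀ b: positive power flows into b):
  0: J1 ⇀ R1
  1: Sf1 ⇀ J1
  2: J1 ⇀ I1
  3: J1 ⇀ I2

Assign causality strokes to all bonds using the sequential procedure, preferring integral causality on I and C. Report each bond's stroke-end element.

#0 →J1
#1 →Sf1
#2 →I1
#3 →I2

β1 →Sf1  (source Sf1 imposes f)
β2 →I1  (I1 integral (f out))
β3 →I2  (I2: I, integral causality)
β0 →J1  (closing 0-jn rule on J1)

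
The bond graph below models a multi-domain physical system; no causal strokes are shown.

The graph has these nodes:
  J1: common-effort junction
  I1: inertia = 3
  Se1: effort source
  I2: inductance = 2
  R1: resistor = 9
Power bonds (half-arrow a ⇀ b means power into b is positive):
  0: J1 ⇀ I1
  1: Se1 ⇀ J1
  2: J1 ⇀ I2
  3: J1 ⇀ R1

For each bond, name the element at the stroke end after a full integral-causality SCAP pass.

β1 stroke at J1  (source Se1 imposes e)
β0 stroke at I1  (0-jn J1 has e-setter on 1)
β2 stroke at I2  (common-e at J1 fixed by 1)
β3 stroke at R1  (common-e at J1 fixed by 1)

bond 0 stroke at I1
bond 1 stroke at J1
bond 2 stroke at I2
bond 3 stroke at R1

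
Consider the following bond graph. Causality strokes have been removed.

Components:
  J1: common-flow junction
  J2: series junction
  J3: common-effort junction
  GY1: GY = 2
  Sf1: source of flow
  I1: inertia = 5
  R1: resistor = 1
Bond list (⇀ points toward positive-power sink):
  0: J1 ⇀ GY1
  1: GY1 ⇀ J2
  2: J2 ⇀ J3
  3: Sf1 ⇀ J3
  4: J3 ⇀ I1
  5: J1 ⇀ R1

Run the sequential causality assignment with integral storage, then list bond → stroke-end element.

b0 stroke→J1
b1 stroke→J2
b2 stroke→J3
b3 stroke→Sf1
b4 stroke→I1
b5 stroke→R1

#3 stroke→Sf1  (Sf1: flow source, stroke at near end)
#4 stroke→I1  (I1 outputs flow p/I1)
#2 stroke→J3  (only one effort-in slot at J3)
#1 stroke→J2  (1-jn J2 has f-setter on 2)
#0 stroke→J1  (GY GY1: same side as bond 1)
#5 stroke→R1  (J1 needs exactly one f-in)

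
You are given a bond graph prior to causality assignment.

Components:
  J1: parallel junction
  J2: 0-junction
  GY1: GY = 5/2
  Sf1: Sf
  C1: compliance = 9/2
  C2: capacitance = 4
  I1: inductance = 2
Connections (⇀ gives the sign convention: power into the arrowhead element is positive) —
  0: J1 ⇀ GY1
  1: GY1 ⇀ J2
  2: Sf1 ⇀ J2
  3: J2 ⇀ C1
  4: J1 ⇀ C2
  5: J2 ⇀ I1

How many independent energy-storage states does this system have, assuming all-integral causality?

β2 |Sf1  (Sf1 fixes flow; stroke at Sf1)
β3 |J2  (prefer integral on C1)
β1 |GY1  (0-jn J2 has e-setter on 3)
β5 |I1  (J2: bond 3 brought effort, rest push out)
β0 |GY1  (GY1 both-in/both-out from 1)
β4 |J1  (J1 needs exactly one e-in)

3  (C1, C2, I1 all integral)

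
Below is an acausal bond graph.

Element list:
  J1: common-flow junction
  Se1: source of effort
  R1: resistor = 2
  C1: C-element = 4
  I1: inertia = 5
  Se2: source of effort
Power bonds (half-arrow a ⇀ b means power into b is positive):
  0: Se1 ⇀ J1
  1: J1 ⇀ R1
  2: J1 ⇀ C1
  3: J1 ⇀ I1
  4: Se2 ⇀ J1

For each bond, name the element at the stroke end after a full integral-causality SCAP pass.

#0 →J1  (source Se1 imposes e)
#4 →J1  (Se2 fixes effort; stroke away)
#2 →J1  (prefer integral on C1)
#3 →I1  (I1: I, integral causality)
#1 →J1  (common-f at J1 fixed by 3)

bond 0 |J1
bond 1 |J1
bond 2 |J1
bond 3 |I1
bond 4 |J1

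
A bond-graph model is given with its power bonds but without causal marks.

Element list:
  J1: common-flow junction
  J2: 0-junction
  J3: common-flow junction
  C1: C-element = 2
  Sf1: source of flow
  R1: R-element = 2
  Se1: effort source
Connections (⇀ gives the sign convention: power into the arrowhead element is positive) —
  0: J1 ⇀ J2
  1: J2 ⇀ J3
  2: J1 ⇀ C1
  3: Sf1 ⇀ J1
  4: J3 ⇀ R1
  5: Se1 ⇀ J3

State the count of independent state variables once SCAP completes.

b3 |Sf1  (Sf1 fixes flow; stroke at Sf1)
b5 |J3  (Se1 (Se) sets effort on bond)
b0 |J1  (common-f at J1 fixed by 3)
b2 |J1  (1-jn J1 has f-setter on 3)
b1 |J2  (only one effort-in slot at J2)
b4 |J3  (1-jn J3 has f-setter on 1)

1  (C1 all integral)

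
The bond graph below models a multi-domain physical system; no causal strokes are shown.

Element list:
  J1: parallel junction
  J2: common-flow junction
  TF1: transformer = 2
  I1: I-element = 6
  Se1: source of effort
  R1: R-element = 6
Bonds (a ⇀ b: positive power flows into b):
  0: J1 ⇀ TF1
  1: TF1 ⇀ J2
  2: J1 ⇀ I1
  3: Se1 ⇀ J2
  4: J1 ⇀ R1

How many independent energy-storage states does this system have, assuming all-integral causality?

β3 |J2  (source Se1 imposes e)
β1 |TF1  (J2: last free bond brings flow in)
β0 |J1  (TF1: transformer flips bond 1)
β2 |I1  (J1 effort already set via bond 0)
β4 |R1  (common-e at J1 fixed by 0)

1  (I1 all integral)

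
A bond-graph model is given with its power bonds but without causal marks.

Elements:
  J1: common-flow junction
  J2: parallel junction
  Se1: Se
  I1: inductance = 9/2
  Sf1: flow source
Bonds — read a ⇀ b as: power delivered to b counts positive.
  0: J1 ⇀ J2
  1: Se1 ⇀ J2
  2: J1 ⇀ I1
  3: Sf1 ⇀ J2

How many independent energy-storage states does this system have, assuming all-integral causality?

1  (I1 all integral)

b1 stroke at J2  (Se1 (Se) sets effort on bond)
b3 stroke at Sf1  (source Sf1 imposes f)
b0 stroke at J1  (0-jn J2 has e-setter on 1)
b2 stroke at I1  (only one flow-in slot at J1)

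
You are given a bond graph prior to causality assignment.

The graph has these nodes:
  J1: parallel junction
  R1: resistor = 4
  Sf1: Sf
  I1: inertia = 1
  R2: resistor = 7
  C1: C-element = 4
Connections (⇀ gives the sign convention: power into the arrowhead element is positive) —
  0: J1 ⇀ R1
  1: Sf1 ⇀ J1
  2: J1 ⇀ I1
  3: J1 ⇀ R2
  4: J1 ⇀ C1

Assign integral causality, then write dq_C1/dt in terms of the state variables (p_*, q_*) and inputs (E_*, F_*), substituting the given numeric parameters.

dq_C1/dt = F_Sf1 - p_I1 - 11*q_C1/112

β1 |Sf1  (Sf1: flow source, stroke at near end)
β2 |I1  (I1 integral (f out))
β4 |J1  (prefer integral on C1)
β0 |R1  (common-e at J1 fixed by 4)
β3 |R2  (J1 effort already set via bond 4)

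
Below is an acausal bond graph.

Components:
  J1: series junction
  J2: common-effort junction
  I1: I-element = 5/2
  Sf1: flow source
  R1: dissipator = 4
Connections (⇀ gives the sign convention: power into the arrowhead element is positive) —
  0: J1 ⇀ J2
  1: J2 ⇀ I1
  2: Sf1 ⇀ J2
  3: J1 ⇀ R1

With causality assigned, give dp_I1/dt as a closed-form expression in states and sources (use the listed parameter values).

#2 stroke at Sf1  (Sf1 (Sf) sets flow on bond)
#1 stroke at I1  (I1 outputs flow p/I1)
#0 stroke at J2  (J2: last free bond brings effort in)
#3 stroke at J1  (J1: bond 0 brought flow, rest push out)

dp_I1/dt = 4*F_Sf1 - 8*p_I1/5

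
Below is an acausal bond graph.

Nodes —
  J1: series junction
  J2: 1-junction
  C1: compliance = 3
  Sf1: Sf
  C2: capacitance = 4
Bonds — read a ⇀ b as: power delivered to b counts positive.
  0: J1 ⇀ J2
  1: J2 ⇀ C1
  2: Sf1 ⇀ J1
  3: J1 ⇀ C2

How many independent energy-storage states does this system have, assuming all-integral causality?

b2 stroke at Sf1  (Sf1 (Sf) sets flow on bond)
b0 stroke at J1  (common-f at J1 fixed by 2)
b3 stroke at J1  (J1 flow already set via bond 2)
b1 stroke at J2  (J2 flow already set via bond 0)

2  (C1, C2 all integral)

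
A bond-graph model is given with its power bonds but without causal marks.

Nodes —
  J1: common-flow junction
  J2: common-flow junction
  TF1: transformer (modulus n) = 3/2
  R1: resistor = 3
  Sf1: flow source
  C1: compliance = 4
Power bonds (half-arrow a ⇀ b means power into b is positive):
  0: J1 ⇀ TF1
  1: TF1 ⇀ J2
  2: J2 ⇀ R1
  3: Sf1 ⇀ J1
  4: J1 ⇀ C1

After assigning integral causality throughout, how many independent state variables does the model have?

#3 |Sf1  (Sf1 (Sf) sets flow on bond)
#0 |J1  (1-jn J1 has f-setter on 3)
#4 |J1  (J1 flow already set via bond 3)
#1 |TF1  (TF1: transformer flips bond 0)
#2 |J2  (J2 flow already set via bond 1)

1  (C1 all integral)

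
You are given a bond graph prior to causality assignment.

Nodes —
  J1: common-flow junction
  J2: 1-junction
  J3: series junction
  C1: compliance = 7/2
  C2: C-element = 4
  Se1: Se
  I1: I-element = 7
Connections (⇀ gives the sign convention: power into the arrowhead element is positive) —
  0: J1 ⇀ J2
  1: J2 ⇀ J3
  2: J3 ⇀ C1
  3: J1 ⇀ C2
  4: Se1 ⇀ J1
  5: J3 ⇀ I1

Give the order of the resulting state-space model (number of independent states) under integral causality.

3  (C1, C2, I1 all integral)

β4 stroke at J1  (Se1 (Se) sets effort on bond)
β2 stroke at J3  (prefer integral on C1)
β3 stroke at J1  (C2 integral (e out))
β0 stroke at J2  (J1: last free bond brings flow in)
β1 stroke at J3  (J2: last free bond brings flow in)
β5 stroke at I1  (closing 1-jn rule on J3)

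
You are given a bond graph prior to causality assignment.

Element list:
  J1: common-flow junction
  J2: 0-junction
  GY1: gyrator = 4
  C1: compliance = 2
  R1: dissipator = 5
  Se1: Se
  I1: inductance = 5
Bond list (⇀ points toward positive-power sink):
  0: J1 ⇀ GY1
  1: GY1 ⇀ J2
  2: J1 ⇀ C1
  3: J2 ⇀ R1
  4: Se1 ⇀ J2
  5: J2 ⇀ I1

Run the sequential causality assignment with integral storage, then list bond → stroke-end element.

b0 stroke at GY1
b1 stroke at GY1
b2 stroke at J1
b3 stroke at R1
b4 stroke at J2
b5 stroke at I1

β4 |J2  (Se1: effort source, stroke at far end)
β1 |GY1  (0-jn J2 has e-setter on 4)
β3 |R1  (common-e at J2 fixed by 4)
β5 |I1  (J2: bond 4 brought effort, rest push out)
β0 |GY1  (GY1: gyrator matches bond 1)
β2 |J1  (1-jn J1 has f-setter on 0)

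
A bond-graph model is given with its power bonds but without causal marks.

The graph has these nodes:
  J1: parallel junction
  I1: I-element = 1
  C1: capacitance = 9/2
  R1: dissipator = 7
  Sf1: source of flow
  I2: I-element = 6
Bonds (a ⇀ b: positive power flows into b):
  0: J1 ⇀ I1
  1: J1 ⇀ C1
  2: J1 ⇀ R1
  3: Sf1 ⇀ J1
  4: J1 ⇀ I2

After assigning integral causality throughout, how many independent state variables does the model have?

3  (C1, I1, I2 all integral)

b3 stroke→Sf1  (Sf1 fixes flow; stroke at Sf1)
b0 stroke→I1  (I1 integral (f out))
b1 stroke→J1  (C1 integral (e out))
b2 stroke→R1  (J1 effort already set via bond 1)
b4 stroke→I2  (J1 effort already set via bond 1)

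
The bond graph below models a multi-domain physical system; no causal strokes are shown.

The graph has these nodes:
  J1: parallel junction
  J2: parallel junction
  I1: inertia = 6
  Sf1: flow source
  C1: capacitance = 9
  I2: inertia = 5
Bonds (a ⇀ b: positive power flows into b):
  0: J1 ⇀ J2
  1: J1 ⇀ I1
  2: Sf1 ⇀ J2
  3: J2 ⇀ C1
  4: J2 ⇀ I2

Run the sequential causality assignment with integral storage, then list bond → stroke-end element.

bond 0 stroke→J1
bond 1 stroke→I1
bond 2 stroke→Sf1
bond 3 stroke→J2
bond 4 stroke→I2

β2 |Sf1  (source Sf1 imposes f)
β1 |I1  (I1 integral (f out))
β0 |J1  (closing 0-jn rule on J1)
β3 |J2  (C1: C, integral causality)
β4 |I2  (J2 effort already set via bond 3)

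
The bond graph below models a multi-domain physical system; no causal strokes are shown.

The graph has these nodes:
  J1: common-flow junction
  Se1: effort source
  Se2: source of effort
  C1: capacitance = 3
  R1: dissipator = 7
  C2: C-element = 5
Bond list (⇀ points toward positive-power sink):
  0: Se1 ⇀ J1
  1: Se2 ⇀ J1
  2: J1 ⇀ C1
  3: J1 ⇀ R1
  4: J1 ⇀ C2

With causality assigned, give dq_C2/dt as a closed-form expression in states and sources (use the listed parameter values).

dq_C2/dt = E_Se1/7 + E_Se2/7 - q_C1/21 - q_C2/35

#0 →J1  (Se1 fixes effort; stroke away)
#1 →J1  (Se2 fixes effort; stroke away)
#2 →J1  (C1: C, integral causality)
#4 →J1  (prefer integral on C2)
#3 →R1  (J1: last free bond brings flow in)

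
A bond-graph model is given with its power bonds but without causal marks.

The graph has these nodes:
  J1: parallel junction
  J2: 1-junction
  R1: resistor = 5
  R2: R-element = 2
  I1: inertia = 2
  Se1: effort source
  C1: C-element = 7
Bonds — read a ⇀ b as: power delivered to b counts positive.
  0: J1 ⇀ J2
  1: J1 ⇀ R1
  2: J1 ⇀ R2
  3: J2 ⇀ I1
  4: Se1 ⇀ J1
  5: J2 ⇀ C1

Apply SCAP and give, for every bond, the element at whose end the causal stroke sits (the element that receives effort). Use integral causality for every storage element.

bond 0 stroke at J2
bond 1 stroke at R1
bond 2 stroke at R2
bond 3 stroke at I1
bond 4 stroke at J1
bond 5 stroke at J2

b4 stroke at J1  (Se1 fixes effort; stroke away)
b0 stroke at J2  (J1: bond 4 brought effort, rest push out)
b1 stroke at R1  (J1: bond 4 brought effort, rest push out)
b2 stroke at R2  (J1: bond 4 brought effort, rest push out)
b3 stroke at I1  (I1: I, integral causality)
b5 stroke at J2  (common-f at J2 fixed by 3)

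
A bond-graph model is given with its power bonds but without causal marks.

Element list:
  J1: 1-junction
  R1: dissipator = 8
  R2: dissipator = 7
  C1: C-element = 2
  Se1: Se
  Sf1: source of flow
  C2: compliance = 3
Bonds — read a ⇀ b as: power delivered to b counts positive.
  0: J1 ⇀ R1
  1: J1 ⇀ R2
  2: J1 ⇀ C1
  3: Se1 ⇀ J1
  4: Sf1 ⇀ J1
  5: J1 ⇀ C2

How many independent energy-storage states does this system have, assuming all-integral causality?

2  (C1, C2 all integral)

b3 stroke→J1  (Se1 (Se) sets effort on bond)
b4 stroke→Sf1  (source Sf1 imposes f)
b0 stroke→J1  (common-f at J1 fixed by 4)
b1 stroke→J1  (J1 flow already set via bond 4)
b2 stroke→J1  (common-f at J1 fixed by 4)
b5 stroke→J1  (1-jn J1 has f-setter on 4)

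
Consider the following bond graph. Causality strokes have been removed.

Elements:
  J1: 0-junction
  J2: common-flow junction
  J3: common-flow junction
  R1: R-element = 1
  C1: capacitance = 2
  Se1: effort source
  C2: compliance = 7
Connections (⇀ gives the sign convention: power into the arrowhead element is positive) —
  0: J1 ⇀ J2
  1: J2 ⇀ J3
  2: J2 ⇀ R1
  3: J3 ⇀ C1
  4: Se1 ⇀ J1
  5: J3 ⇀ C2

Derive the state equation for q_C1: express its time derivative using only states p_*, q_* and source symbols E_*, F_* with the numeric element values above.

bond 4 →J1  (Se1: effort source, stroke at far end)
bond 0 →J2  (J1: bond 4 brought effort, rest push out)
bond 3 →J3  (prefer integral on C1)
bond 5 →J3  (C2: C, integral causality)
bond 1 →J2  (closing 1-jn rule on J3)
bond 2 →R1  (J2: last free bond brings flow in)

dq_C1/dt = E_Se1 - q_C1/2 - q_C2/7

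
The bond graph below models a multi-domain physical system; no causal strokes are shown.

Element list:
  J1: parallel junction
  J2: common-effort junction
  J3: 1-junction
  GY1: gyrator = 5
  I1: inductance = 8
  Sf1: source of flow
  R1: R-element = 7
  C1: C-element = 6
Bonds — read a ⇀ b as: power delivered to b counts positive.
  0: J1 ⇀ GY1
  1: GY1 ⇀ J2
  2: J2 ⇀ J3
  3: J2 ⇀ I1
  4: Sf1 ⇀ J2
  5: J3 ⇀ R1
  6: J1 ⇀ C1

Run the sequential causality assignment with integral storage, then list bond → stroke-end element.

#4 stroke→Sf1  (source Sf1 imposes f)
#3 stroke→I1  (I1: I, integral causality)
#6 stroke→J1  (C1 outputs effort q/C1)
#0 stroke→GY1  (J1 effort already set via bond 6)
#1 stroke→GY1  (GY1: gyrator matches bond 0)
#2 stroke→J2  (only one effort-in slot at J2)
#5 stroke→J3  (J3: bond 2 brought flow, rest push out)

β0 |GY1
β1 |GY1
β2 |J2
β3 |I1
β4 |Sf1
β5 |J3
β6 |J1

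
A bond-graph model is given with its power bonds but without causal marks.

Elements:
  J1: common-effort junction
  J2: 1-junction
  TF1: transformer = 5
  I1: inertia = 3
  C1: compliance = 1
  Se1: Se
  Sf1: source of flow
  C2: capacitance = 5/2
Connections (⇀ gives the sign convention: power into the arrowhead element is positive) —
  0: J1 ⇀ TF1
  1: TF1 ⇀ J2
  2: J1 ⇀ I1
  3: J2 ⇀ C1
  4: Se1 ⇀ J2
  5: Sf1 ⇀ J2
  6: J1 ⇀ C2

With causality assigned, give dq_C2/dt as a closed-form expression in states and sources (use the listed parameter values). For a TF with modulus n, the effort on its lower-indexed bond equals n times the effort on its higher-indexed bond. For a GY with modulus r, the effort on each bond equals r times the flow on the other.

bond 4 stroke→J2  (Se1: effort source, stroke at far end)
bond 5 stroke→Sf1  (Sf1 fixes flow; stroke at Sf1)
bond 1 stroke→J2  (1-jn J2 has f-setter on 5)
bond 3 stroke→J2  (J2 flow already set via bond 5)
bond 0 stroke→TF1  (TF1: transformer flips bond 1)
bond 2 stroke→I1  (I1 integral (f out))
bond 6 stroke→J1  (J1: last free bond brings effort in)

dq_C2/dt = -F_Sf1/5 - p_I1/3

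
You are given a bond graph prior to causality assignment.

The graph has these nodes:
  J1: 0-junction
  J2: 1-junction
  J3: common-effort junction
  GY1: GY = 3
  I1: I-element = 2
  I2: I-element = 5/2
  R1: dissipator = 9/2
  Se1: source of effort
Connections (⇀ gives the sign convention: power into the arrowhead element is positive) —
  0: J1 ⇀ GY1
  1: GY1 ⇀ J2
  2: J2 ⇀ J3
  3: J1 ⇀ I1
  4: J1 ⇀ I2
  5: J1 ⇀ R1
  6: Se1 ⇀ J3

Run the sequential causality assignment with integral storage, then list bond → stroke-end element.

β6 →J3  (Se1 fixes effort; stroke away)
β2 →J2  (0-jn J3 has e-setter on 6)
β1 →GY1  (only one flow-in slot at J2)
β0 →GY1  (through GY1, causality inverts; strokes same side of GY1)
β3 →I1  (I1: I, integral causality)
β4 →I2  (I2: I, integral causality)
β5 →J1  (J1: last free bond brings effort in)

b0 stroke at GY1
b1 stroke at GY1
b2 stroke at J2
b3 stroke at I1
b4 stroke at I2
b5 stroke at J1
b6 stroke at J3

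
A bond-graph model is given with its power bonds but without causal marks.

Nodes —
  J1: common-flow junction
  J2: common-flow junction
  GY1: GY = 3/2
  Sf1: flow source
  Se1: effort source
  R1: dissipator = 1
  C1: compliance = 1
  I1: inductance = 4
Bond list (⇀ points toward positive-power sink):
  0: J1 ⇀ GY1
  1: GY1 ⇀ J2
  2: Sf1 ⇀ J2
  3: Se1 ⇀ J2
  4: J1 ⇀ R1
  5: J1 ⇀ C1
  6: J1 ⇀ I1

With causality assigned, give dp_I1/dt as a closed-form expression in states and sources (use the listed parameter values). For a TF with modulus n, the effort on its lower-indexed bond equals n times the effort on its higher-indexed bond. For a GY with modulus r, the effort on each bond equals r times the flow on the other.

dp_I1/dt = -3*F_Sf1/2 - p_I1/4 - q_C1

b2 stroke at Sf1  (Sf1 (Sf) sets flow on bond)
b3 stroke at J2  (Se1 fixes effort; stroke away)
b1 stroke at J2  (1-jn J2 has f-setter on 2)
b0 stroke at J1  (GY GY1: same side as bond 1)
b5 stroke at J1  (prefer integral on C1)
b6 stroke at I1  (prefer integral on I1)
b4 stroke at J1  (J1 flow already set via bond 6)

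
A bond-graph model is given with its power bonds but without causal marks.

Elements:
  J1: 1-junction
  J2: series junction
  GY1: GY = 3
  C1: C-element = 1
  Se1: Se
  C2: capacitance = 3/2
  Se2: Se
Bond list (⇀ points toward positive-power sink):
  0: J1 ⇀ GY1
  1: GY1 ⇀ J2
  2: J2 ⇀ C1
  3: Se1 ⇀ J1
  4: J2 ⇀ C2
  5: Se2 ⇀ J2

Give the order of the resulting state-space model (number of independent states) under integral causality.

#3 →J1  (source Se1 imposes e)
#5 →J2  (Se2 fixes effort; stroke away)
#0 →GY1  (J1: last free bond brings flow in)
#1 →GY1  (through GY1, causality inverts; strokes same side of GY1)
#2 →J2  (J2 flow already set via bond 1)
#4 →J2  (J2 flow already set via bond 1)

2  (C1, C2 all integral)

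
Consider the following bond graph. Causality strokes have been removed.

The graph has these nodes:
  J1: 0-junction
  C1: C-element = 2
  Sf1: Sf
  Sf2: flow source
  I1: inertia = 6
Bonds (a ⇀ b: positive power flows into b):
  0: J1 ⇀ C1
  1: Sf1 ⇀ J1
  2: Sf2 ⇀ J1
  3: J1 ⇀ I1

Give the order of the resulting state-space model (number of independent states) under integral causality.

2  (C1, I1 all integral)

β1 stroke at Sf1  (Sf1: flow source, stroke at near end)
β2 stroke at Sf2  (source Sf2 imposes f)
β0 stroke at J1  (C1 integral (e out))
β3 stroke at I1  (J1: bond 0 brought effort, rest push out)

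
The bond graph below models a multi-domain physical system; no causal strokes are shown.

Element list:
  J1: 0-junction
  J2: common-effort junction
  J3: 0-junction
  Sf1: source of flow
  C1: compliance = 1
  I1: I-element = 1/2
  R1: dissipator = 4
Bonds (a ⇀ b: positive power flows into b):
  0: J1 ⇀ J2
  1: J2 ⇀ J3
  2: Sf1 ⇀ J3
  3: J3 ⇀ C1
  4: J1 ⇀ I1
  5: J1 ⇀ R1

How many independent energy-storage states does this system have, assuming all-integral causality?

β2 |Sf1  (Sf1 (Sf) sets flow on bond)
β3 |J3  (C1 integral (e out))
β1 |J2  (common-e at J3 fixed by 3)
β0 |J1  (0-jn J2 has e-setter on 1)
β4 |I1  (common-e at J1 fixed by 0)
β5 |R1  (J1 effort already set via bond 0)

2  (C1, I1 all integral)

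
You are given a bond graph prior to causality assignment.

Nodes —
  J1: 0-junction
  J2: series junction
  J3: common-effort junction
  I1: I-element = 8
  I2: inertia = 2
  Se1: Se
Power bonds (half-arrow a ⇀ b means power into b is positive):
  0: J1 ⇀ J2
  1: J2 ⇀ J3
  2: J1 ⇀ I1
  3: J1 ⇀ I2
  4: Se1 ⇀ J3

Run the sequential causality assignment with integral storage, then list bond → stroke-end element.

β0 stroke at J1
β1 stroke at J2
β2 stroke at I1
β3 stroke at I2
β4 stroke at J3

β4 →J3  (source Se1 imposes e)
β1 →J2  (J3: bond 4 brought effort, rest push out)
β0 →J1  (only one flow-in slot at J2)
β2 →I1  (common-e at J1 fixed by 0)
β3 →I2  (J1 effort already set via bond 0)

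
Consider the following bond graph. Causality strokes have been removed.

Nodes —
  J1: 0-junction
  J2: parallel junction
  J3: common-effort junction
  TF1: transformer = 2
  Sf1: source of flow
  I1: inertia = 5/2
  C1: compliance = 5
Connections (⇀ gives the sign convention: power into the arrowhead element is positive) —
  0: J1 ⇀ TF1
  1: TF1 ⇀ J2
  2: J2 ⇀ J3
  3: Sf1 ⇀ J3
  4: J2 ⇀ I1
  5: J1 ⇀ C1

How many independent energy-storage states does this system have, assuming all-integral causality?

2  (C1, I1 all integral)

b3 |Sf1  (Sf1 (Sf) sets flow on bond)
b2 |J3  (closing 0-jn rule on J3)
b4 |I1  (I1: I, integral causality)
b1 |J2  (J2: last free bond brings effort in)
b0 |TF1  (TF1 one-in-one-out from 1)
b5 |J1  (J1: last free bond brings effort in)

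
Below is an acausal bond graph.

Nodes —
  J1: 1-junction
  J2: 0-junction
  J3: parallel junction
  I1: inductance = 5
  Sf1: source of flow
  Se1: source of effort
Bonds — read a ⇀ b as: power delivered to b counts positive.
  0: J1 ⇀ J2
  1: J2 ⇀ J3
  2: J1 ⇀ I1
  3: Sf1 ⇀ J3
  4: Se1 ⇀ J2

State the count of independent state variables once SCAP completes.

1  (I1 all integral)

bond 3 |Sf1  (Sf1 fixes flow; stroke at Sf1)
bond 4 |J2  (Se1 fixes effort; stroke away)
bond 0 |J1  (common-e at J2 fixed by 4)
bond 1 |J3  (common-e at J2 fixed by 4)
bond 2 |I1  (only one flow-in slot at J1)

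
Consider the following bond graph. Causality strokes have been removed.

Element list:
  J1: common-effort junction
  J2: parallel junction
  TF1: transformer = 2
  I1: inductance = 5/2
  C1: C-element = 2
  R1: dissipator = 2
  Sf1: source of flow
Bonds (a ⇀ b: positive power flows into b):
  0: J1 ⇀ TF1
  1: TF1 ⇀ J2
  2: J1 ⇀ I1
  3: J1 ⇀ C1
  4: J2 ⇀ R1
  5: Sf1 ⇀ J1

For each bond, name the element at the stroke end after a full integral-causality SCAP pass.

bond 0 stroke at TF1
bond 1 stroke at J2
bond 2 stroke at I1
bond 3 stroke at J1
bond 4 stroke at R1
bond 5 stroke at Sf1

#5 stroke at Sf1  (Sf1 (Sf) sets flow on bond)
#2 stroke at I1  (I1: I, integral causality)
#3 stroke at J1  (C1 outputs effort q/C1)
#0 stroke at TF1  (0-jn J1 has e-setter on 3)
#1 stroke at J2  (TF1: transformer flips bond 0)
#4 stroke at R1  (common-e at J2 fixed by 1)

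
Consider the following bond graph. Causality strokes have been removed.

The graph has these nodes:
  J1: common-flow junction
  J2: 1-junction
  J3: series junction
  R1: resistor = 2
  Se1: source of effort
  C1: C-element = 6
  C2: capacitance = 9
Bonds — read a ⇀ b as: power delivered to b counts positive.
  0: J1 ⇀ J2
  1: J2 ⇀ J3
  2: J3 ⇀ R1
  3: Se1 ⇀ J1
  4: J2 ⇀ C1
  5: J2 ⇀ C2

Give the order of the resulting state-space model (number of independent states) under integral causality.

bond 3 →J1  (Se1 fixes effort; stroke away)
bond 0 →J2  (only one flow-in slot at J1)
bond 4 →J2  (C1: C, integral causality)
bond 5 →J2  (C2 outputs effort q/C2)
bond 1 →J3  (J2 needs exactly one f-in)
bond 2 →R1  (only one flow-in slot at J3)

2  (C1, C2 all integral)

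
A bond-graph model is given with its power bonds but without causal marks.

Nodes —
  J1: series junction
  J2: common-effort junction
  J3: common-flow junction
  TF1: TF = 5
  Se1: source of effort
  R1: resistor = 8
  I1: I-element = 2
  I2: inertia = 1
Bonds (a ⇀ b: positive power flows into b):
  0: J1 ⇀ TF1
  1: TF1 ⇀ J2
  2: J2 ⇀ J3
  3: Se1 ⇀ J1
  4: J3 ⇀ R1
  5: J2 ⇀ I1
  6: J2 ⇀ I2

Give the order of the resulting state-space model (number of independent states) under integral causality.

bond 3 stroke at J1  (source Se1 imposes e)
bond 0 stroke at TF1  (J1 needs exactly one f-in)
bond 1 stroke at J2  (TF1 one-in-one-out from 0)
bond 2 stroke at J3  (common-e at J2 fixed by 1)
bond 5 stroke at I1  (common-e at J2 fixed by 1)
bond 6 stroke at I2  (common-e at J2 fixed by 1)
bond 4 stroke at R1  (J3: last free bond brings flow in)

2  (I1, I2 all integral)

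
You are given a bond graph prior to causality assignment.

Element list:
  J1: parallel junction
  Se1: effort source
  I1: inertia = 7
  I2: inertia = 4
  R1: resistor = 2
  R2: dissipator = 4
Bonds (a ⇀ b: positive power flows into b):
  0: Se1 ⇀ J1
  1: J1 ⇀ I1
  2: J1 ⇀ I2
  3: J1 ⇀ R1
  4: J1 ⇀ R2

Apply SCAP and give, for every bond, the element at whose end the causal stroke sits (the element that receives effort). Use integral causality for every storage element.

#0 |J1
#1 |I1
#2 |I2
#3 |R1
#4 |R2

bond 0 |J1  (Se1 (Se) sets effort on bond)
bond 1 |I1  (common-e at J1 fixed by 0)
bond 2 |I2  (J1 effort already set via bond 0)
bond 3 |R1  (J1: bond 0 brought effort, rest push out)
bond 4 |R2  (0-jn J1 has e-setter on 0)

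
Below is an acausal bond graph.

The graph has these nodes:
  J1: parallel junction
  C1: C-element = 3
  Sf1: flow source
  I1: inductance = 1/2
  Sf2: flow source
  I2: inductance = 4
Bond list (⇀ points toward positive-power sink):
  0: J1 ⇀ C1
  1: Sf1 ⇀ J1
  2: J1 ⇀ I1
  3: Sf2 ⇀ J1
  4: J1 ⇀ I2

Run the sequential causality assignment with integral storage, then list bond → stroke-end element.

bond 1 stroke→Sf1  (Sf1 (Sf) sets flow on bond)
bond 3 stroke→Sf2  (Sf2: flow source, stroke at near end)
bond 0 stroke→J1  (C1 outputs effort q/C1)
bond 2 stroke→I1  (J1: bond 0 brought effort, rest push out)
bond 4 stroke→I2  (J1: bond 0 brought effort, rest push out)

b0 stroke→J1
b1 stroke→Sf1
b2 stroke→I1
b3 stroke→Sf2
b4 stroke→I2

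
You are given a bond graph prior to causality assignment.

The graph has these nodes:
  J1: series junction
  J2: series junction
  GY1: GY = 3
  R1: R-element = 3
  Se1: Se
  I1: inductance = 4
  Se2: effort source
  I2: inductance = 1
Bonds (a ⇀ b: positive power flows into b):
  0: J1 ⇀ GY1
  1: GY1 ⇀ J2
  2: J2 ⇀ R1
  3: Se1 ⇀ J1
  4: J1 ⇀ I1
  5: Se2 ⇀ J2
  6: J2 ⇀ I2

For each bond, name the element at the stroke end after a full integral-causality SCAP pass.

β3 stroke at J1  (Se1 (Se) sets effort on bond)
β5 stroke at J2  (Se2: effort source, stroke at far end)
β4 stroke at I1  (I1 outputs flow p/I1)
β0 stroke at J1  (1-jn J1 has f-setter on 4)
β1 stroke at J2  (through GY1, causality inverts; strokes same side of GY1)
β6 stroke at I2  (I2 outputs flow p/I2)
β2 stroke at J2  (J2 flow already set via bond 6)

#0 →J1
#1 →J2
#2 →J2
#3 →J1
#4 →I1
#5 →J2
#6 →I2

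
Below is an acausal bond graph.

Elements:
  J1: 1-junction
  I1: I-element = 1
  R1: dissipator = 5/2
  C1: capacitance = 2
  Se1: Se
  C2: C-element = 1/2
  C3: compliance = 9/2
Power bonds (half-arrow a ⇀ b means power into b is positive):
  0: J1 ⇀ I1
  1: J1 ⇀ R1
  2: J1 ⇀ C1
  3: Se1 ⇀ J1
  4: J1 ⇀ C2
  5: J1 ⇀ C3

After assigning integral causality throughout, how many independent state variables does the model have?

4  (C1, C2, C3, I1 all integral)

β3 stroke at J1  (source Se1 imposes e)
β0 stroke at I1  (I1: I, integral causality)
β1 stroke at J1  (J1 flow already set via bond 0)
β2 stroke at J1  (J1: bond 0 brought flow, rest push out)
β4 stroke at J1  (J1 flow already set via bond 0)
β5 stroke at J1  (J1 flow already set via bond 0)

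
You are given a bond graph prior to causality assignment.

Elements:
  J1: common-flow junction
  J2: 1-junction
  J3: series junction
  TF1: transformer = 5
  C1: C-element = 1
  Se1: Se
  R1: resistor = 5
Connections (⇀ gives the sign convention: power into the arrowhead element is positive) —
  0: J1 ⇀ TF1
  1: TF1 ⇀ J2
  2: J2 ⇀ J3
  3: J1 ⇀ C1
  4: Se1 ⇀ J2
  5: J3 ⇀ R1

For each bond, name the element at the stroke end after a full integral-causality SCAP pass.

β4 stroke→J2  (Se1 (Se) sets effort on bond)
β3 stroke→J1  (C1 integral (e out))
β0 stroke→TF1  (J1 needs exactly one f-in)
β1 stroke→J2  (TF1: transformer flips bond 0)
β2 stroke→J3  (closing 1-jn rule on J2)
β5 stroke→R1  (closing 1-jn rule on J3)

#0 →TF1
#1 →J2
#2 →J3
#3 →J1
#4 →J2
#5 →R1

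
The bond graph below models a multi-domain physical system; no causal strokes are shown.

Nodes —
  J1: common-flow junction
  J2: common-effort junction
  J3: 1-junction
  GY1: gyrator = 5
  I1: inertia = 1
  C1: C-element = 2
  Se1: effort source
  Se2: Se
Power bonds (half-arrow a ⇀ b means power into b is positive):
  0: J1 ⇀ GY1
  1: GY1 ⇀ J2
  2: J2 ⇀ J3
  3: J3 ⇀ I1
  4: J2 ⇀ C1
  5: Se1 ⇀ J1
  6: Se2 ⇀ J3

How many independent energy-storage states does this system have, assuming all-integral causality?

#5 stroke at J1  (Se1: effort source, stroke at far end)
#6 stroke at J3  (Se2 (Se) sets effort on bond)
#0 stroke at GY1  (J1 needs exactly one f-in)
#1 stroke at GY1  (GY1: gyrator matches bond 0)
#3 stroke at I1  (I1: I, integral causality)
#2 stroke at J3  (common-f at J3 fixed by 3)
#4 stroke at J2  (closing 0-jn rule on J2)

2  (C1, I1 all integral)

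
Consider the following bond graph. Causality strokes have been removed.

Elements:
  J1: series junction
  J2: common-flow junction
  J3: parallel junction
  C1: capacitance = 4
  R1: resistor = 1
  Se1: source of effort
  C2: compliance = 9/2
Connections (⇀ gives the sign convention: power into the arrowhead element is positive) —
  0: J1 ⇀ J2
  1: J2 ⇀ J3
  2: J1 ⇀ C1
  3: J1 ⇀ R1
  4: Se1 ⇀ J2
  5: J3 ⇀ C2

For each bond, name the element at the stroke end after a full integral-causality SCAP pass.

#4 stroke at J2  (Se1 fixes effort; stroke away)
#2 stroke at J1  (C1: C, integral causality)
#5 stroke at J3  (prefer integral on C2)
#1 stroke at J2  (0-jn J3 has e-setter on 5)
#0 stroke at J1  (J2: last free bond brings flow in)
#3 stroke at R1  (J1: last free bond brings flow in)

b0 |J1
b1 |J2
b2 |J1
b3 |R1
b4 |J2
b5 |J3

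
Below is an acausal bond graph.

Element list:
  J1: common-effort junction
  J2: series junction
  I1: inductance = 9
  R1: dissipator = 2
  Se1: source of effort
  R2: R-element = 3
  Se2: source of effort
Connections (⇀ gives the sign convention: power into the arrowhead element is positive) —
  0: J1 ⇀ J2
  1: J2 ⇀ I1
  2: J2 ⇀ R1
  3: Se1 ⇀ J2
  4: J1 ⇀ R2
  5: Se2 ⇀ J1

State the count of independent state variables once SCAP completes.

β3 stroke at J2  (Se1 fixes effort; stroke away)
β5 stroke at J1  (Se2: effort source, stroke at far end)
β0 stroke at J2  (0-jn J1 has e-setter on 5)
β4 stroke at R2  (J1: bond 5 brought effort, rest push out)
β1 stroke at I1  (prefer integral on I1)
β2 stroke at J2  (J2 flow already set via bond 1)

1  (I1 all integral)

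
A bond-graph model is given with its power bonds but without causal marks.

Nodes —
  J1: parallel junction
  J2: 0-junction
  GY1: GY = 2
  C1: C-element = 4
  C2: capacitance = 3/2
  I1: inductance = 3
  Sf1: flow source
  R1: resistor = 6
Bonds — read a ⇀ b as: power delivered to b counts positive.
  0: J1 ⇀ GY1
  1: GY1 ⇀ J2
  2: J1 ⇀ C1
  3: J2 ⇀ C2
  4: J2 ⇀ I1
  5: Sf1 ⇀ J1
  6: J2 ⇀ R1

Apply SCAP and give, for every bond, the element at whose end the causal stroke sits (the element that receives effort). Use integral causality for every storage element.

β5 |Sf1  (Sf1 fixes flow; stroke at Sf1)
β2 |J1  (prefer integral on C1)
β0 |GY1  (J1: bond 2 brought effort, rest push out)
β1 |GY1  (through GY1, causality inverts; strokes same side of GY1)
β3 |J2  (C2: C, integral causality)
β4 |I1  (J2 effort already set via bond 3)
β6 |R1  (J2: bond 3 brought effort, rest push out)

bond 0 stroke at GY1
bond 1 stroke at GY1
bond 2 stroke at J1
bond 3 stroke at J2
bond 4 stroke at I1
bond 5 stroke at Sf1
bond 6 stroke at R1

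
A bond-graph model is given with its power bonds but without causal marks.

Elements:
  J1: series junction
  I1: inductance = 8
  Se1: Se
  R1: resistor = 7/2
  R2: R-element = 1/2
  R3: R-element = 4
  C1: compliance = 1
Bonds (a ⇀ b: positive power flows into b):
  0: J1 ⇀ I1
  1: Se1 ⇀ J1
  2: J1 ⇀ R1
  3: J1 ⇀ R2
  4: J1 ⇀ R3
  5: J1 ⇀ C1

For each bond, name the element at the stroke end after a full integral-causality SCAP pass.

#1 |J1  (Se1 (Se) sets effort on bond)
#0 |I1  (I1 integral (f out))
#2 |J1  (J1 flow already set via bond 0)
#3 |J1  (common-f at J1 fixed by 0)
#4 |J1  (J1 flow already set via bond 0)
#5 |J1  (J1: bond 0 brought flow, rest push out)

bond 0 |I1
bond 1 |J1
bond 2 |J1
bond 3 |J1
bond 4 |J1
bond 5 |J1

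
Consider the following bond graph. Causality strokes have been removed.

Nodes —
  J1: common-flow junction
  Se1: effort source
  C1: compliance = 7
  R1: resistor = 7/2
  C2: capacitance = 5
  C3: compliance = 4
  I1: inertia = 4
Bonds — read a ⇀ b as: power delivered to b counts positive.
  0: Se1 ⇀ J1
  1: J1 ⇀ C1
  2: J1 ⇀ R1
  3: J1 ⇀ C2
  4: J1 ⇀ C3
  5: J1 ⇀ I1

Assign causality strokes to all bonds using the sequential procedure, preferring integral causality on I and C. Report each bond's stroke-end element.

β0 stroke at J1  (Se1 fixes effort; stroke away)
β1 stroke at J1  (C1 outputs effort q/C1)
β3 stroke at J1  (C2 outputs effort q/C2)
β4 stroke at J1  (prefer integral on C3)
β5 stroke at I1  (prefer integral on I1)
β2 stroke at J1  (J1 flow already set via bond 5)

β0 →J1
β1 →J1
β2 →J1
β3 →J1
β4 →J1
β5 →I1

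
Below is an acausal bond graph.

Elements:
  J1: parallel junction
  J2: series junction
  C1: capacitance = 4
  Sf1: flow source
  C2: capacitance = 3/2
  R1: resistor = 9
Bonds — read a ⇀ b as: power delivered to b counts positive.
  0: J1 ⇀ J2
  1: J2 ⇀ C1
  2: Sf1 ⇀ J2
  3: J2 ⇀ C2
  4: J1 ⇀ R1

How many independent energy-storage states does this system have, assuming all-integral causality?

β2 |Sf1  (source Sf1 imposes f)
β0 |J2  (1-jn J2 has f-setter on 2)
β1 |J2  (J2 flow already set via bond 2)
β3 |J2  (J2: bond 2 brought flow, rest push out)
β4 |J1  (only one effort-in slot at J1)

2  (C1, C2 all integral)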